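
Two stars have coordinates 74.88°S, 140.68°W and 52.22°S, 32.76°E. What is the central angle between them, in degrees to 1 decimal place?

52.8°

With latitudes φ₁ = -74.880°, φ₂ = -52.220° and longitude difference Δλ = 173.440°:
cos c = sin φ₁ sin φ₂ + cos φ₁ cos φ₂ cos Δλ = (-0.9654)(-0.7904) + (0.2608)(0.6126)(-0.9935) = 0.60425,
so c = arccos(0.60425) = 0.92197 rad.
So the angular separation is 52.8°.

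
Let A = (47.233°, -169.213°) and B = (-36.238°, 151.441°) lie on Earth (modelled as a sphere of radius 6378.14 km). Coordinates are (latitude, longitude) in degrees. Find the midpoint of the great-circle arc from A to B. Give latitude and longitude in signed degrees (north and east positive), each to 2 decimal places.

Central angle δ = 1.5812 rad. Interpolating on the sphere with fraction f = 0.5:
P = [sin((1−f)δ)·A + sin(fδ)·B] / sin δ = 0.7108·A + 0.7108·B in Cartesian coordinates,
giving P = (-0.9777, 0.1838, 0.1016), i.e. latitude 5.83°, longitude 169.36°.

5.83°, 169.36°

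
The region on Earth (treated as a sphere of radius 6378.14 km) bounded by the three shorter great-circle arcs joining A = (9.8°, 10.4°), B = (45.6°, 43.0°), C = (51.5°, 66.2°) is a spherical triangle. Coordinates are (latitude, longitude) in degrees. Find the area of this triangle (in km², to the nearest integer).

1103309 km²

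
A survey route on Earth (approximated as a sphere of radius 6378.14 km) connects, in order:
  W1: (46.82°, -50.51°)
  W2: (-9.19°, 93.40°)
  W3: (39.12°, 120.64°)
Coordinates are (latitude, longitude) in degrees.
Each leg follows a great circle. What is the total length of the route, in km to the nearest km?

Leg W1→W2: central angle 2.2947 rad, distance 14636.1 km.
Leg W2→W3: central angle 0.9519 rad, distance 6071.1 km.
Total: 14636.1 + 6071.1 ≈ 20707 km.

20707 km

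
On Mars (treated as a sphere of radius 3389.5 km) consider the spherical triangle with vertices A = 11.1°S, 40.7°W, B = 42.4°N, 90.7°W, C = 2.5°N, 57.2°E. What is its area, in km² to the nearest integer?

20706578 km²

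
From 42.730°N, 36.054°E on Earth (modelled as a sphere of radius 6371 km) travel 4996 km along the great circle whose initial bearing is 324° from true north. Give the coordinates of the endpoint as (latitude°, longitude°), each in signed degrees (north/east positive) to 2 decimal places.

Angular distance δ = d/R = 4996/6371 = 0.78418 rad; initial bearing θ = 5.6549 rad.
sin φ₂ = sin φ₁ cos δ + cos φ₁ sin δ cos θ = (0.6785)(0.7080) + (0.7346)(0.7062)(0.8090) = 0.9001, so φ₂ = 64.17°.
Δλ = atan2(sin θ sin δ cos φ₁, cos δ − sin φ₁ sin φ₂) = atan2(-0.3049, 0.0972) = -72.316°.
λ₂ = 36.054° − 72.316° = -36.26°.

64.17°, -36.26°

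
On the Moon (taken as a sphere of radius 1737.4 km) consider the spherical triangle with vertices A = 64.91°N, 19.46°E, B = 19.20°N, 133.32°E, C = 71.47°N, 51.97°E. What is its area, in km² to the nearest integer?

133967 km²

Side lengths (central angles): a = 1.2058, b = 0.2358, c = 1.4345 rad; semiperimeter s = 1.4380.
By l'Huilier's theorem, tan(E/4) = √[tan(s/2) tan((s−a)/2) tan((s−b)/2) tan((s−c)/2)], giving spherical excess E = 0.0444 rad.
Area = E·R² = 0.0444 × (1737.4)² ≈ 133967 km².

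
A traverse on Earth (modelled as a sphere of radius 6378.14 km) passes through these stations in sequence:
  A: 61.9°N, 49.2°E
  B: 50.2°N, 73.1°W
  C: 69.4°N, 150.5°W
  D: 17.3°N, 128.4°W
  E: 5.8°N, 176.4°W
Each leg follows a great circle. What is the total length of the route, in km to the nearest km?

Leg A→B: central angle 1.0279 rad, distance 6556.1 km.
Leg B→C: central angle 0.6946 rad, distance 4430.5 km.
Leg C→D: central angle 0.9402 rad, distance 5996.9 km.
Leg D→E: central angle 0.8424 rad, distance 5373.2 km.
Total: 6556.1 + 4430.5 + 5996.9 + 5373.2 ≈ 22357 km.

22357 km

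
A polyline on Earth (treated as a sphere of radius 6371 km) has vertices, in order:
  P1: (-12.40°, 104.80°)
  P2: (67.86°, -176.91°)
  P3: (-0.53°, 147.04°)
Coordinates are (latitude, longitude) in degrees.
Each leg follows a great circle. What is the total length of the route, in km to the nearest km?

Leg P1→P2: central angle 1.6953 rad, distance 10800.9 km.
Leg P2→P3: central angle 1.2702 rad, distance 8092.2 km.
Total: 10800.9 + 8092.2 ≈ 18893 km.

18893 km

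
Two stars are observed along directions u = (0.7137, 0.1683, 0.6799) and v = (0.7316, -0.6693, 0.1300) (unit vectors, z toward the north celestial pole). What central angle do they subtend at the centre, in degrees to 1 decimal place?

u·v = 0.4979; |u| = 1.0000, |v| = 1.0001.
cos θ = (u·v)/(|u||v|) = 0.4979, so θ = 60.1°.

60.1°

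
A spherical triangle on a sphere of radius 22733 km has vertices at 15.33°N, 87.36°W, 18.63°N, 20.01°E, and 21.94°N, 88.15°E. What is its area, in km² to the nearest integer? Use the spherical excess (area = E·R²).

868382258 km²

Side lengths (central angles): a = 1.1078, b = 2.4866, c = 1.7603 rad; semiperimeter s = 2.6773.
By l'Huilier's theorem, tan(E/4) = √[tan(s/2) tan((s−a)/2) tan((s−b)/2) tan((s−c)/2)], giving spherical excess E = 1.6803 rad.
Area = E·R² = 1.6803 × (22733)² ≈ 868382258 km².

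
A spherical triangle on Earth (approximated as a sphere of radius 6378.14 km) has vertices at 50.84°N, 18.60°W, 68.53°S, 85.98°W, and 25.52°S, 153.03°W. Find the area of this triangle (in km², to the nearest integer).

Side lengths (central angles): a = 1.0125, b = 2.3935, c = 2.2558 rad; semiperimeter s = 2.8309.
By l'Huilier's theorem, tan(E/4) = √[tan(s/2) tan((s−a)/2) tan((s−b)/2) tan((s−c)/2)], giving spherical excess E = 2.5333 rad.
Area = E·R² = 2.5333 × (6378.14)² ≈ 103055884 km².

103055884 km²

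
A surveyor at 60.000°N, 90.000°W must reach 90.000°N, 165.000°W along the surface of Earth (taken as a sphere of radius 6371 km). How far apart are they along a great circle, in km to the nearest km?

Let φ₁ = 1.0472 rad, φ₂ = 1.5708 rad, and Δλ = -1.3090 rad.
cos c = sin φ₁ sin φ₂ + cos φ₁ cos φ₂ cos Δλ = (0.8660)(1.0000) + (0.5000)(0.0000)(0.2588) = 0.86603,
so c = arccos(0.86603) = 0.52360 rad.
Distance = R·c = 6371 × 0.5236 ≈ 3336 km.

3336 km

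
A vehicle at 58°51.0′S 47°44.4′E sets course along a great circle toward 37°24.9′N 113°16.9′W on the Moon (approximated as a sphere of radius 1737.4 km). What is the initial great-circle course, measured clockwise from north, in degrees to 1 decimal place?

218.2°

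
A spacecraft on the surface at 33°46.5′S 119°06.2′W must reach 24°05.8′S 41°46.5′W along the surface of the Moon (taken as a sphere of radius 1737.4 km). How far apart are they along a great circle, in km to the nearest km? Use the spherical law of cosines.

2027 km

Let φ₁ = -0.5895 rad, φ₂ = -0.4206 rad, and Δλ = 1.3496 rad.
cos c = sin φ₁ sin φ₂ + cos φ₁ cos φ₂ cos Δλ = (-0.5559)(-0.4083) + (0.8312)(0.9129)(0.2194) = 0.39343,
so c = arccos(0.39343) = 1.16644 rad.
Distance = R·c = 1737.4 × 1.1664 ≈ 2027 km.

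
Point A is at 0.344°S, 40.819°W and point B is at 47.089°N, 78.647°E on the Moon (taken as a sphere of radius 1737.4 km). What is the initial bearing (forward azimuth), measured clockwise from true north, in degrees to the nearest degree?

39°

Δλ = 119.466° = 2.0851 rad.
y = sin Δλ · cos φ₂ = (0.8706)(0.6809) = 0.5928
x = cos φ₁ sin φ₂ − sin φ₁ cos φ₂ cos Δλ = (1.0000)(0.7324) − (-0.0060)(0.6809)(-0.4919) = 0.7304
θ = atan2(y, x) = 39.06°, so the bearing is 39°.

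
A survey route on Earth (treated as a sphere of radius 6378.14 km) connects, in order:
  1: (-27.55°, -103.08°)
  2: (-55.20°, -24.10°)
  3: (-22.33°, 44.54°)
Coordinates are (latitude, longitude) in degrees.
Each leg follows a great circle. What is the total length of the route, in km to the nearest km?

13498 km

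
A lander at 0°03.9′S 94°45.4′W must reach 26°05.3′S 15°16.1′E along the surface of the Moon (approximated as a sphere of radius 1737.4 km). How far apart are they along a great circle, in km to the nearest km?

3271 km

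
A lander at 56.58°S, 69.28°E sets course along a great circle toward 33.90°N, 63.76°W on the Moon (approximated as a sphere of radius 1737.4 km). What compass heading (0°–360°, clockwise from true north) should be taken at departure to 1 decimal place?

With φ₁ = -0.9875, φ₂ = 0.5917, Δλ = -2.3220 rad, the forward-azimuth formula gives
θ = atan2( sin Δλ cos φ₂ , cos φ₁ sin φ₂ − sin φ₁ cos φ₂ cos Δλ ) = atan2(-0.6066, -0.1656) = -105.27°.
Adding 360° brings this into [0°, 360°): 254.7°.

254.7°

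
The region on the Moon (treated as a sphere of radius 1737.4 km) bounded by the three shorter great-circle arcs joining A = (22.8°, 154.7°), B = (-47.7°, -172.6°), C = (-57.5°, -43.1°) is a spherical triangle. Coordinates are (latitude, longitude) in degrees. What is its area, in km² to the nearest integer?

453784 km²

Side lengths (central angles): a = 1.1660, b = 2.4955, c = 1.3331 rad; semiperimeter s = 2.4973.
By l'Huilier's theorem, tan(E/4) = √[tan(s/2) tan((s−a)/2) tan((s−b)/2) tan((s−c)/2)], giving spherical excess E = 0.1503 rad.
Area = E·R² = 0.1503 × (1737.4)² ≈ 453784 km².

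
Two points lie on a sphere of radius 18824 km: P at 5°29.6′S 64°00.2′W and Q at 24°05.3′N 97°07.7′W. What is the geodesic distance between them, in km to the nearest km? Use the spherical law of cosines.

14384 km

With latitudes φ₁ = -5.493°, φ₂ = 24.088° and longitude difference Δλ = -33.125°:
cos c = sin φ₁ sin φ₂ + cos φ₁ cos φ₂ cos Δλ = (-0.0957)(0.4081) + (0.9954)(0.9129)(0.8375) = 0.72197,
so c = arccos(0.72197) = 0.76415 rad.
Distance = R·c = 18824 × 0.7642 ≈ 14384 km.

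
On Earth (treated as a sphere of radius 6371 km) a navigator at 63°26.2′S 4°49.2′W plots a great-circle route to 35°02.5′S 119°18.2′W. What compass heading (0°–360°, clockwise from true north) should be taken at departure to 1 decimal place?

233.1°

With φ₁ = -1.1072, φ₂ = -0.6116, Δλ = -1.9981 rad, the forward-azimuth formula gives
θ = atan2( sin Δλ cos φ₂ , cos φ₁ sin φ₂ − sin φ₁ cos φ₂ cos Δλ ) = atan2(-0.7451, -0.5603) = -126.94°.
Adding 360° brings this into [0°, 360°): 233.1°.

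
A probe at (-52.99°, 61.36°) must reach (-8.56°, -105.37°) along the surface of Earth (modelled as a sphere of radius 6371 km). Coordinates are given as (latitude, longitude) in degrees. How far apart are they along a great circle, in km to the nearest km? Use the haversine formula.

13056 km

Let φ₁ = -0.9248 rad, φ₂ = -0.1494 rad, and Δλ = -2.9100 rad.
Haversine: a = sin²(Δφ/2) + cos φ₁ cos φ₂ sin²(Δλ/2) = 0.1429 + (0.6020)(0.9889)(0.9866) = 0.73025.
Central angle c = 2·arcsin(√a) = 2.04935 rad.
Distance = R·c = 6371 × 2.0494 ≈ 13056 km.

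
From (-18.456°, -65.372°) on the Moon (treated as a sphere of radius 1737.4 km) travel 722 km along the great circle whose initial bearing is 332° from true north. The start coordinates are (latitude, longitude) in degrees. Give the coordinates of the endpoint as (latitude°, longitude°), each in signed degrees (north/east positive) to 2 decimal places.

Angular distance δ = d/R = 722/1737.4 = 0.41556 rad; initial bearing θ = 5.7945 rad.
sin φ₂ = sin φ₁ cos δ + cos φ₁ sin δ cos θ = (-0.3166)(0.9149) + (0.9486)(0.4037)(0.8829) = 0.0485, so φ₂ = 2.78°.
Δλ = atan2(sin θ sin δ cos φ₁, cos δ − sin φ₁ sin φ₂) = atan2(-0.1798, 0.9302) = -10.938°.
λ₂ = -65.372° − 10.938° = -76.31°.

2.78°, -76.31°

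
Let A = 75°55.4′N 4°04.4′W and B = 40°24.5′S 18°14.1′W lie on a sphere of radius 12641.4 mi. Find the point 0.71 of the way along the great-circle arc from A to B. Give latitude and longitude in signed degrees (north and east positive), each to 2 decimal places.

-6.62°, -16.10°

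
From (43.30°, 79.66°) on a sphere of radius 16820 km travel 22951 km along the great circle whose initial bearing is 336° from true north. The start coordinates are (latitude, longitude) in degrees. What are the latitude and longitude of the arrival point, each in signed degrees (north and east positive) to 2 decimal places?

52.30°, -59.72°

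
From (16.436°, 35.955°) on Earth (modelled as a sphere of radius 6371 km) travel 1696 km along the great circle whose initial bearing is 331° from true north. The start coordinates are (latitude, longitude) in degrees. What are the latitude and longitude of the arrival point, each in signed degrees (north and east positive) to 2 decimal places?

29.58°, 27.52°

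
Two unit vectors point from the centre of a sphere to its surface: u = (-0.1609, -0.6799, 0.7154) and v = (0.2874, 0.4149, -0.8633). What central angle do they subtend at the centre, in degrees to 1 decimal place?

u·v = -0.9459; |u| = 1.0000, |v| = 1.0000.
cos θ = (u·v)/(|u||v|) = -0.9459, so θ = 161.1°.

161.1°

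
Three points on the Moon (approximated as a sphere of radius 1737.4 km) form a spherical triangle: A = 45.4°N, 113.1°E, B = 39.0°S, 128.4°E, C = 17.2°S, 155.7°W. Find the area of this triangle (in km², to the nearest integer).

Side lengths (central angles): a = 1.1951, b = 1.7973, c = 1.4925 rad; semiperimeter s = 2.2424.
By l'Huilier's theorem, tan(E/4) = √[tan(s/2) tan((s−a)/2) tan((s−b)/2) tan((s−c)/2)], giving spherical excess E = 1.2623 rad.
Area = E·R² = 1.2623 × (1737.4)² ≈ 3810377 km².

3810377 km²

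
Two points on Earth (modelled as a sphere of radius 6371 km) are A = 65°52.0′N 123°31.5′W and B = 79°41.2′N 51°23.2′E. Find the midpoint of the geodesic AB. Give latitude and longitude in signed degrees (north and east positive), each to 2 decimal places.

Central angle δ = 0.6007 rad. Interpolating on the sphere with fraction f = 0.5:
P = [sin((1−f)δ)·A + sin(fδ)·B] / sin δ = 0.5234·A + 0.5234·B in Cartesian coordinates,
giving P = (-0.0597, -0.1052, 0.9927), i.e. latitude 83.05°, longitude -119.58°.

83.05°, -119.58°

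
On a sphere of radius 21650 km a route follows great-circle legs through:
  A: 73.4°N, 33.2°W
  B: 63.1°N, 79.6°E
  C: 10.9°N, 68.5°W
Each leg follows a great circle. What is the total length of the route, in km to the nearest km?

52323 km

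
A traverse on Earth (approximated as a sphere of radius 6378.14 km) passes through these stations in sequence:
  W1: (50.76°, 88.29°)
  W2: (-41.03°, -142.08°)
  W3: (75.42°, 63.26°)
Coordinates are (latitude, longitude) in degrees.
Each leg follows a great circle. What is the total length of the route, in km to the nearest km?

32079 km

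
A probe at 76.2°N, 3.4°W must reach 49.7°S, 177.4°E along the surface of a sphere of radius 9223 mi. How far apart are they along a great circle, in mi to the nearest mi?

Let φ₁ = 1.3299 rad, φ₂ = -0.8674 rad, and Δλ = -3.1276 rad.
cos c = sin φ₁ sin φ₂ + cos φ₁ cos φ₂ cos Δλ = (0.9711)(-0.7627) + (0.2385)(0.6468)(-0.9999) = -0.89492,
so c = arccos(-0.89492) = 2.67905 rad.
Distance = R·c = 9223 × 2.6790 ≈ 24709 mi.

24709 mi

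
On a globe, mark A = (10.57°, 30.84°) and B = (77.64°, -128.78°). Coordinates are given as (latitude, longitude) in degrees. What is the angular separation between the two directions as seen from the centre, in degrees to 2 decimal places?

91.04°

With latitudes φ₁ = 10.570°, φ₂ = 77.640° and longitude difference Δλ = -159.620°:
cos c = sin φ₁ sin φ₂ + cos φ₁ cos φ₂ cos Δλ = (0.1834)(0.9768) + (0.9830)(0.2141)(-0.9374) = -0.01806,
so c = arccos(-0.01806) = 1.58886 rad.
So the angular separation is 91.04°.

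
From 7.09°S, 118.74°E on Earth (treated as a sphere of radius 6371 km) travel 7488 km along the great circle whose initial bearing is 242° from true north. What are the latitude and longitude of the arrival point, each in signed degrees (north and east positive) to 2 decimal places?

Angular distance δ = d/R = 7488/6371 = 1.17533 rad; initial bearing θ = 4.2237 rad.
sin φ₂ = sin φ₁ cos δ + cos φ₁ sin δ cos θ = (-0.1234)(0.3852) + (0.9924)(0.9228)(-0.4695) = -0.4775, so φ₂ = -28.52°.
Δλ = atan2(sin θ sin δ cos φ₁, cos δ − sin φ₁ sin φ₂) = atan2(-0.8086, 0.3263) = -68.023°.
λ₂ = 118.740° − 68.023° = 50.72°.

-28.52°, 50.72°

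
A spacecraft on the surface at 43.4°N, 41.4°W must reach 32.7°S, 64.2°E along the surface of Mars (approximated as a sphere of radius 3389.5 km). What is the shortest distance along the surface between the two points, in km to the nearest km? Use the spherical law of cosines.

In radians: φ₁ = 0.7575, φ₂ = -0.5707, Δλ = 105.600° = 1.8431 rad.
cos c = sin φ₁ sin φ₂ + cos φ₁ cos φ₂ cos Δλ = (0.6871)(-0.5402) + (0.7266)(0.8415)(-0.2689) = -0.53562,
so c = arccos(-0.53562) = 2.13603 rad.
Distance = R·c = 3389.5 × 2.1360 ≈ 7240 km.

7240 km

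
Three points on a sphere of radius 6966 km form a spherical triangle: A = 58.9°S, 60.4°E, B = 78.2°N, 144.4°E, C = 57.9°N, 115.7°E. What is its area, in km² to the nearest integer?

15879628 km²

Side lengths (central angles): a = 0.3910, b = 2.1762, c = 2.5448 rad; semiperimeter s = 2.5560.
By l'Huilier's theorem, tan(E/4) = √[tan(s/2) tan((s−a)/2) tan((s−b)/2) tan((s−c)/2)], giving spherical excess E = 0.3272 rad.
Area = E·R² = 0.3272 × (6966)² ≈ 15879628 km².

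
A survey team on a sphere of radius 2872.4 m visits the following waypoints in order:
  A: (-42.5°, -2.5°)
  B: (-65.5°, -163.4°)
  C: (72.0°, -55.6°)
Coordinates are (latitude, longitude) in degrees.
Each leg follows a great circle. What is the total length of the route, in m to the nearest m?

11318 m

Leg A→B: central angle 1.2389 rad, distance 3558.6 m.
Leg B→C: central angle 2.7012 rad, distance 7759.0 m.
Total: 3558.6 + 7759.0 ≈ 11318 m.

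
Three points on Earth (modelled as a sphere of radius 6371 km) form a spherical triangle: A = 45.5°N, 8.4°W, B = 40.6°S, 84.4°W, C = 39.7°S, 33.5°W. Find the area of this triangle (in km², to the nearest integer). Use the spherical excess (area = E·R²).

Side lengths (central angles): a = 0.6695, b = 1.5380, c = 1.9128 rad; semiperimeter s = 2.0602.
By l'Huilier's theorem, tan(E/4) = √[tan(s/2) tan((s−a)/2) tan((s−b)/2) tan((s−c)/2)], giving spherical excess E = 0.6562 rad.
Area = E·R² = 0.6562 × (6371)² ≈ 26636432 km².

26636432 km²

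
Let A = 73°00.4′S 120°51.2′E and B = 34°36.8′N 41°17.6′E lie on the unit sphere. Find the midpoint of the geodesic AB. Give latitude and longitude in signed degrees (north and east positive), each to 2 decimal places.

The central angle between A and B is δ = 2.0940 rad.
With f = 0.5, the slerp weights are sin((1−f)δ)/sin δ = 0.9996 and sin(fδ)/sin δ = 0.9996.
Weighted sum of the unit vectors: (0.9996)·(-0.1499,0.2509,-0.9563) + (0.9996)·(0.6184,0.5431,0.5680) = (0.4683, 0.7937, -0.3882).
Converting back: φ = atan2(z, √(x²+y²)) = -22.84°, λ = atan2(y, x) = 59.46°.

-22.84°, 59.46°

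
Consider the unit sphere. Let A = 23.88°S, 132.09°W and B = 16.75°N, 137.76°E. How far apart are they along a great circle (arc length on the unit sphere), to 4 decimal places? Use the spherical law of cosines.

1.6900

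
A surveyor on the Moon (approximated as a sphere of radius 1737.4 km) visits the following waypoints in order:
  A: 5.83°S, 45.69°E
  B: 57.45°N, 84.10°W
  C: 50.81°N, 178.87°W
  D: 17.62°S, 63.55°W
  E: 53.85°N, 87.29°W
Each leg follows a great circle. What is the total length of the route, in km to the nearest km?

10931 km

Leg A→B: central angle 2.0133 rad, distance 3497.8 km.
Leg B→C: central angle 0.8956 rad, distance 1556.0 km.
Leg C→D: central angle 2.0854 rad, distance 3623.1 km.
Leg D→E: central angle 1.2972 rad, distance 2253.7 km.
Total: 3497.8 + 1556.0 + 3623.1 + 2253.7 ≈ 10931 km.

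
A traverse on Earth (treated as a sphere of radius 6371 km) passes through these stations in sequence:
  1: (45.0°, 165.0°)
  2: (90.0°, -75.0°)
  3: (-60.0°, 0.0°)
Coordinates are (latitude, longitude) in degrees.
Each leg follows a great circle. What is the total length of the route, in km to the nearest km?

Leg 1→2: central angle 0.7854 rad, distance 5003.8 km.
Leg 2→3: central angle 2.6180 rad, distance 16679.2 km.
Total: 5003.8 + 16679.2 ≈ 21683 km.

21683 km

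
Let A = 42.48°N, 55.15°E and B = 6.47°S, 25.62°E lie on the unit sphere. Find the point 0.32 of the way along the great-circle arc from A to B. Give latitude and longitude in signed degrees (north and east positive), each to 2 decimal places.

27.41°, 43.35°

Central angle δ = 0.9746 rad. Interpolating on the sphere with fraction f = 0.32:
P = [sin((1−f)δ)·A + sin(fδ)·B] / sin δ = 0.7435·A + 0.3708·B in Cartesian coordinates,
giving P = (0.6456, 0.6093, 0.4604), i.e. latitude 27.41°, longitude 43.35°.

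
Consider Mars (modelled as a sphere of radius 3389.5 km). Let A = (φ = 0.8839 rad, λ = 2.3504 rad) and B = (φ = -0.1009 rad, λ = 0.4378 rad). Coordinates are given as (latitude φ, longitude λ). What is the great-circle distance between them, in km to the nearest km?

6319 km

Let φ₁ = 0.8839 rad, φ₂ = -0.1009 rad, and Δλ = -1.9126 rad.
cos c = sin φ₁ sin φ₂ + cos φ₁ cos φ₂ cos Δλ = (0.7732)(-0.1007) + (0.6341)(0.9949)(-0.3352) = -0.28936,
so c = arccos(-0.28936) = 1.86435 rad.
Distance = R·c = 3389.5 × 1.8644 ≈ 6319 km.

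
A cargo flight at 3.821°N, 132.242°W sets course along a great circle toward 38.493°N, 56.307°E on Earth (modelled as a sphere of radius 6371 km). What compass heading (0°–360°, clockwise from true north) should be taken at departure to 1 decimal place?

Δλ = -171.451° = -2.9924 rad.
y = sin Δλ · cos φ₂ = (-0.1487)(0.7827) = -0.1164
x = cos φ₁ sin φ₂ − sin φ₁ cos φ₂ cos Δλ = (0.9978)(0.6224) − (0.0666)(0.7827)(-0.9889) = 0.6726
θ = atan2(y, x) = -9.81°; adding 360° gives 350.2°.

350.2°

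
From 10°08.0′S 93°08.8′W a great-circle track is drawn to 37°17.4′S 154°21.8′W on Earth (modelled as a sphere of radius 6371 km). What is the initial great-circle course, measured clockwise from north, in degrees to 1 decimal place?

232.8°

Δλ = -61.217° = -1.0684 rad.
y = sin Δλ · cos φ₂ = (-0.8764)(0.7956) = -0.6973
x = cos φ₁ sin φ₂ − sin φ₁ cos φ₂ cos Δλ = (0.9844)(-0.6058) − (-0.1759)(0.7956)(0.4815) = -0.5290
θ = atan2(y, x) = -127.19°; adding 360° gives 232.8°.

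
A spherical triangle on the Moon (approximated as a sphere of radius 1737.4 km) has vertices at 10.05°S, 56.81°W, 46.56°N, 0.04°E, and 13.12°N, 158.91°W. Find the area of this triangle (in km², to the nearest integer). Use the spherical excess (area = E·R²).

Side lengths (central angles): a = 2.0490, b = 1.8138, c = 1.3248 rad; semiperimeter s = 2.5938.
By l'Huilier's theorem, tan(E/4) = √[tan(s/2) tan((s−a)/2) tan((s−b)/2) tan((s−c)/2)], giving spherical excess E = 2.0066 rad.
Area = E·R² = 2.0066 × (1737.4)² ≈ 6057072 km².

6057072 km²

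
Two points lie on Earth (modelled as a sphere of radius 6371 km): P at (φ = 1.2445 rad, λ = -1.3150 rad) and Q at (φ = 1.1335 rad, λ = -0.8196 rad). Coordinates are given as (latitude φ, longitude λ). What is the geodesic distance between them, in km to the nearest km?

1353 km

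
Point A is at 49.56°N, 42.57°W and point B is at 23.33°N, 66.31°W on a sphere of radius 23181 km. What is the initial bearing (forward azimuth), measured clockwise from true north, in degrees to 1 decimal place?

224.0°

With φ₁ = 0.8650, φ₂ = 0.4072, Δλ = -0.4143 rad, the forward-azimuth formula gives
θ = atan2( sin Δλ cos φ₂ , cos φ₁ sin φ₂ − sin φ₁ cos φ₂ cos Δλ ) = atan2(-0.3697, -0.3828) = -136.00°.
Adding 360° brings this into [0°, 360°): 224.0°.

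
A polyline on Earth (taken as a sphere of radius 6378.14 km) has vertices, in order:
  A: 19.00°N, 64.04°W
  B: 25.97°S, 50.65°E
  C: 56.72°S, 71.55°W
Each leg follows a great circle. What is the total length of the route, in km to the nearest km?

22700 km

Leg A→B: central angle 2.0917 rad, distance 13341.0 km.
Leg B→C: central angle 1.4674 rad, distance 9359.3 km.
Total: 13341.0 + 9359.3 ≈ 22700 km.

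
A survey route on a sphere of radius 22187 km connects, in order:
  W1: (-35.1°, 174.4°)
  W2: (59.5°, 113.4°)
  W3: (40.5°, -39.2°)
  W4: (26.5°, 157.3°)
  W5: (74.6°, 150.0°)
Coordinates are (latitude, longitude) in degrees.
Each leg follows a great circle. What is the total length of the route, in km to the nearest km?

Leg W1→W2: central angle 1.8693 rad, distance 41475.0 km.
Leg W2→W3: central angle 1.3521 rad, distance 29999.3 km.
Leg W3→W4: central angle 1.9420 rad, distance 43086.4 km.
Leg W4→W5: central angle 0.8421 rad, distance 18683.4 km.
Total: 41475.0 + 29999.3 + 43086.4 + 18683.4 ≈ 133244 km.

133244 km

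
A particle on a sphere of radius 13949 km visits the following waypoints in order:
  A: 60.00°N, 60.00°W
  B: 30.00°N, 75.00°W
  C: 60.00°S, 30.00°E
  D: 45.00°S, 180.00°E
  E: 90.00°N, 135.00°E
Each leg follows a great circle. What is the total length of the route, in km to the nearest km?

Leg A→B: central angle 0.5524 rad, distance 7705.3 km.
Leg B→C: central angle 2.1473 rad, distance 29952.5 km.
Leg C→D: central angle 1.2596 rad, distance 17570.3 km.
Leg D→E: central angle 2.3562 rad, distance 32866.6 km.
Total: 7705.3 + 29952.5 + 17570.3 + 32866.6 ≈ 88095 km.

88095 km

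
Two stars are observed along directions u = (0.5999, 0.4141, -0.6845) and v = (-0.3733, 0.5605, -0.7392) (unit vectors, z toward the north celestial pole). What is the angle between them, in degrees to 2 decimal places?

59.06°

u·v = 0.5141; |u| = 0.9999, |v| = 1.0000.
cos θ = (u·v)/(|u||v|) = 0.5142, so θ = 59.06°.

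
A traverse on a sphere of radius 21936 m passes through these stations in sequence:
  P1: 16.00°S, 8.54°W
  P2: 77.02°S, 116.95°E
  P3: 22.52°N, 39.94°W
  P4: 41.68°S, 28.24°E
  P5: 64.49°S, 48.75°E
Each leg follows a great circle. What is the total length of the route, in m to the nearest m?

123148 m

Leg P1→P2: central angle 1.4271 rad, distance 31303.9 m.
Leg P2→P3: central angle 2.1701 rad, distance 47602.9 m.
Leg P3→P4: central angle 1.5690 rad, distance 34418.6 m.
Leg P4→P5: central angle 0.4478 rad, distance 9822.7 m.
Total: 31303.9 + 47602.9 + 34418.6 + 9822.7 ≈ 123148 m.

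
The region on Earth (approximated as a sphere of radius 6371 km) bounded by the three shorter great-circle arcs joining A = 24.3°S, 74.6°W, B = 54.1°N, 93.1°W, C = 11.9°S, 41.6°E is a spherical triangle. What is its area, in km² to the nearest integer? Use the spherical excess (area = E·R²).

98294845 km²

Side lengths (central angles): a = 2.1781, b = 1.8848, c = 1.3965 rad; semiperimeter s = 2.7297.
By l'Huilier's theorem, tan(E/4) = √[tan(s/2) tan((s−a)/2) tan((s−b)/2) tan((s−c)/2)], giving spherical excess E = 2.4217 rad.
Area = E·R² = 2.4217 × (6371)² ≈ 98294845 km².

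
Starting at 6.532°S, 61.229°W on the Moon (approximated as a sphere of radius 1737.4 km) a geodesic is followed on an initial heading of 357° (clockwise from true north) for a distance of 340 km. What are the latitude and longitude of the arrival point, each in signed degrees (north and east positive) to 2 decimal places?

4.67°, -61.81°

Angular distance δ = d/R = 340/1737.4 = 0.19569 rad; initial bearing θ = 6.2308 rad.
sin φ₂ = sin φ₁ cos δ + cos φ₁ sin δ cos θ = (-0.1138)(0.9809) + (0.9935)(0.1944)(0.9986) = 0.0813, so φ₂ = 4.67°.
Δλ = atan2(sin θ sin δ cos φ₁, cos δ − sin φ₁ sin φ₂) = atan2(-0.0101, 0.9902) = -0.585°.
λ₂ = -61.229° − 0.585° = -61.81°.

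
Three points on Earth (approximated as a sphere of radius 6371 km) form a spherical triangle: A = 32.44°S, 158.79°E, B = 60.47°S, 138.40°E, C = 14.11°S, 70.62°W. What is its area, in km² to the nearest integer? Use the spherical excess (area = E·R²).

Side lengths (central angles): a = 1.7782, b = 1.9843, c = 0.5421 rad; semiperimeter s = 2.1522.
By l'Huilier's theorem, tan(E/4) = √[tan(s/2) tan((s−a)/2) tan((s−b)/2) tan((s−c)/2)], giving spherical excess E = 0.6941 rad.
Area = E·R² = 0.6941 × (6371)² ≈ 28173654 km².

28173654 km²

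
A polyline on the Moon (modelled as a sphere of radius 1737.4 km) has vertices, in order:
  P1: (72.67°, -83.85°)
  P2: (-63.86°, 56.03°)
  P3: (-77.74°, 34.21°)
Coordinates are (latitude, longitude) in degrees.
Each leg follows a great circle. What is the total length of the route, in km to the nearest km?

5416 km

Leg P1→P2: central angle 2.8484 rad, distance 4948.8 km.
Leg P2→P3: central angle 0.2688 rad, distance 467.0 km.
Total: 4948.8 + 467.0 ≈ 5416 km.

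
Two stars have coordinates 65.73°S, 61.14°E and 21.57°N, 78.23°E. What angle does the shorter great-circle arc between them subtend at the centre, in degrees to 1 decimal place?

88.3°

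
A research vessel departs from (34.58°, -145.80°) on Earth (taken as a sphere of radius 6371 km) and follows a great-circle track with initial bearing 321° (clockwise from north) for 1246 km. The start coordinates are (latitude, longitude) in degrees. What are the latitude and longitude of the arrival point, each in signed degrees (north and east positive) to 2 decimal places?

42.93°, -155.41°

Angular distance δ = d/R = 1246/6371 = 0.19557 rad; initial bearing θ = 5.6025 rad.
sin φ₂ = sin φ₁ cos δ + cos φ₁ sin δ cos θ = (0.5676)(0.9809) + (0.8233)(0.1943)(0.7771) = 0.6811, so φ₂ = 42.93°.
Δλ = atan2(sin θ sin δ cos φ₁, cos δ − sin φ₁ sin φ₂) = atan2(-0.1007, 0.5944) = -9.615°.
λ₂ = -145.800° − 9.615° = -155.41°.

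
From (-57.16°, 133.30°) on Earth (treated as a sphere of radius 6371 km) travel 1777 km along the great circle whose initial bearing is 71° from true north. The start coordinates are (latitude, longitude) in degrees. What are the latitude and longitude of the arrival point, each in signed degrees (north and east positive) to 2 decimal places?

Angular distance δ = d/R = 1777/6371 = 0.27892 rad; initial bearing θ = 1.2392 rad.
sin φ₂ = sin φ₁ cos δ + cos φ₁ sin δ cos θ = (-0.8402)(0.9614) + (0.5423)(0.2753)(0.3256) = -0.7591, so φ₂ = -49.39°.
Δλ = atan2(sin θ sin δ cos φ₁, cos δ − sin φ₁ sin φ₂) = atan2(0.1412, 0.3236) = 23.572°.
λ₂ = 133.300° + 23.572° = 156.87°.

-49.39°, 156.87°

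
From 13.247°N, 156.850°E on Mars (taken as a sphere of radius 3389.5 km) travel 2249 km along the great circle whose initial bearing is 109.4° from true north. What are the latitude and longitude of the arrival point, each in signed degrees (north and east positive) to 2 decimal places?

Angular distance δ = d/R = 2249/3389.5 = 0.66352 rad; initial bearing θ = 1.9094 rad.
sin φ₂ = sin φ₁ cos δ + cos φ₁ sin δ cos θ = (0.2291)(0.7878) + (0.9734)(0.6159)(-0.3322) = -0.0186, so φ₂ = -1.07°.
Δλ = atan2(sin θ sin δ cos φ₁, cos δ − sin φ₁ sin φ₂) = atan2(0.5655, 0.7921) = 35.523°.
λ₂ = 156.850° + 35.523° = 192.37° → -167.63° after wrapping to (−180°, 180°].

-1.07°, -167.63°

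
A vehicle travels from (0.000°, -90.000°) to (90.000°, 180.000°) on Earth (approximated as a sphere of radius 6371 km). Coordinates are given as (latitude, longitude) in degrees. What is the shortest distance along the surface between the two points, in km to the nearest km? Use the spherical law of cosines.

10008 km

Let φ₁ = 0.0000 rad, φ₂ = 1.5708 rad, and Δλ = -1.5708 rad.
cos c = sin φ₁ sin φ₂ + cos φ₁ cos φ₂ cos Δλ = (0.0000)(1.0000) + (1.0000)(0.0000)(0.0000) = 0.00000,
so c = arccos(0.00000) = 1.57080 rad.
Distance = R·c = 6371 × 1.5708 ≈ 10008 km.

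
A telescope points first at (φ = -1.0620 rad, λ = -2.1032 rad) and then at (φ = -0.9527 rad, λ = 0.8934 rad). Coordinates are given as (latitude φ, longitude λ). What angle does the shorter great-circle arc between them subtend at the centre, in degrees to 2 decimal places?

64.38°

With latitudes φ₁ = -60.848°, φ₂ = -54.586° and longitude difference Δλ = 171.693°:
Haversine: a = sin²(Δφ/2) + cos φ₁ cos φ₂ sin²(Δλ/2) = 0.0030 + (0.4871)(0.5795)(0.9948) = 0.28378.
Central angle c = 2·arcsin(√a) = 1.12361 rad.
So the angular separation is 64.38°.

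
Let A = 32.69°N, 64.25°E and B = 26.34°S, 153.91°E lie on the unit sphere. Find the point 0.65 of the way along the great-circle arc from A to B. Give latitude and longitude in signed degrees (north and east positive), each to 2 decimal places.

-5.31°, 122.96°

The central angle between A and B is δ = 1.8082 rad.
With f = 0.65, the slerp weights are sin((1−f)δ)/sin δ = 0.6085 and sin(fδ)/sin δ = 0.9494.
Weighted sum of the unit vectors: (0.6085)·(0.3656,0.7580,0.5401) + (0.9494)·(-0.8049,0.3941,-0.4437) = (-0.5417, 0.8355, -0.0926).
Converting back: φ = atan2(z, √(x²+y²)) = -5.31°, λ = atan2(y, x) = 122.96°.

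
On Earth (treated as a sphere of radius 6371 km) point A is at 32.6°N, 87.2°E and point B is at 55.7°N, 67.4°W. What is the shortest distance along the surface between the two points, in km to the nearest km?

With latitudes φ₁ = 32.600°, φ₂ = 55.700° and longitude difference Δλ = -154.600°:
Haversine: a = sin²(Δφ/2) + cos φ₁ cos φ₂ sin²(Δλ/2) = 0.0401 + (0.8425)(0.5635)(0.9517) = 0.49189.
Central angle c = 2·arcsin(√a) = 1.55457 rad.
Distance = R·c = 6371 × 1.5546 ≈ 9904 km.

9904 km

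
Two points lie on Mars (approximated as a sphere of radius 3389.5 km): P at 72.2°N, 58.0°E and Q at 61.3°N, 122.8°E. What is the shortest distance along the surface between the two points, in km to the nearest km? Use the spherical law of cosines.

1547 km

In radians: φ₁ = 1.2601, φ₂ = 1.0699, Δλ = 64.800° = 1.1310 rad.
cos c = sin φ₁ sin φ₂ + cos φ₁ cos φ₂ cos Δλ = (0.9521)(0.8771) + (0.3057)(0.4802)(0.4258) = 0.89766,
so c = arccos(0.89766) = 0.45636 rad.
Distance = R·c = 3389.5 × 0.4564 ≈ 1547 km.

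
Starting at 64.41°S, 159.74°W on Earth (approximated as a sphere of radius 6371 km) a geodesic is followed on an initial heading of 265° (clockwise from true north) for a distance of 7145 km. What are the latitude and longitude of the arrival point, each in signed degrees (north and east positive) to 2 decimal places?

Angular distance δ = d/R = 7145/6371 = 1.12149 rad; initial bearing θ = 4.6251 rad.
sin φ₂ = sin φ₁ cos δ + cos φ₁ sin δ cos θ = (-0.9019)(0.4343) + (0.4319)(0.9007)(-0.0872) = -0.4256, so φ₂ = -25.19°.
Δλ = atan2(sin θ sin δ cos φ₁, cos δ − sin φ₁ sin φ₂) = atan2(-0.3876, 0.0504) = -82.584°.
λ₂ = -159.740° − 82.584° = -242.32° → 117.68° after wrapping to (−180°, 180°].

-25.19°, 117.68°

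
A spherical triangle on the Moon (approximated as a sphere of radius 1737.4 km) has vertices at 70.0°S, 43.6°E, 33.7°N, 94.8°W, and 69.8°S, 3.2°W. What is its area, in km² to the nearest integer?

Side lengths (central angles): a = 2.1279, b = 0.2738, c = 2.3952 rad; semiperimeter s = 2.3985.
By l'Huilier's theorem, tan(E/4) = √[tan(s/2) tan((s−a)/2) tan((s−b)/2) tan((s−c)/2)], giving spherical excess E = 0.1278 rad.
Area = E·R² = 0.1278 × (1737.4)² ≈ 385754 km².

385754 km²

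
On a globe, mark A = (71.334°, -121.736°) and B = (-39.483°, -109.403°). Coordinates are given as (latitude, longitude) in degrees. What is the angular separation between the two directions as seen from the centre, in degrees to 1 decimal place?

111.2°

Let φ₁ = 1.2450 rad, φ₂ = -0.6891 rad, and Δλ = 0.2153 rad.
cos c = sin φ₁ sin φ₂ + cos φ₁ cos φ₂ cos Δλ = (0.9474)(-0.6358) + (0.3201)(0.7718)(0.9769) = -0.36108,
so c = arccos(-0.36108) = 1.94023 rad.
So the angular separation is 111.2°.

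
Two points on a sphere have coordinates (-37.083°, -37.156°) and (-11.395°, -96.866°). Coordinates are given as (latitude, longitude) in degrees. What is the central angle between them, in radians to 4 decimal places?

1.0315 rad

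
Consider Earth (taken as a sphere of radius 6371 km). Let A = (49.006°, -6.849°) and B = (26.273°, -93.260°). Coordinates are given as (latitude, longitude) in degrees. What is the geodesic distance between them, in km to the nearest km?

In radians: φ₁ = 0.8553, φ₂ = 0.4586, Δλ = -86.411° = -1.5082 rad.
cos c = sin φ₁ sin φ₂ + cos φ₁ cos φ₂ cos Δλ = (0.7548)(0.4426) + (0.6560)(0.8967)(0.0626) = 0.37092,
so c = arccos(0.37092) = 1.19079 rad.
Distance = R·c = 6371 × 1.1908 ≈ 7587 km.

7587 km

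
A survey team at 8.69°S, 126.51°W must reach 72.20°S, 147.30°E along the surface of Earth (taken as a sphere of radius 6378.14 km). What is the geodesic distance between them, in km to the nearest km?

Let φ₁ = -0.1517 rad, φ₂ = -1.2601 rad, and Δλ = -1.5043 rad.
cos c = sin φ₁ sin φ₂ + cos φ₁ cos φ₂ cos Δλ = (-0.1511)(-0.9521) + (0.9885)(0.3057)(0.0664) = 0.16394,
so c = arccos(0.16394) = 1.40612 rad.
Distance = R·c = 6378.14 × 1.4061 ≈ 8968 km.

8968 km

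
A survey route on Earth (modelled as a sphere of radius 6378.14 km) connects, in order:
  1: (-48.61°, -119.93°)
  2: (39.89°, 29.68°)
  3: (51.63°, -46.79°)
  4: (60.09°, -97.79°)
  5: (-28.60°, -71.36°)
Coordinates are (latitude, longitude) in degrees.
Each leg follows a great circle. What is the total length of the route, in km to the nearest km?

36645 km

Leg 1→2: central angle 2.7357 rad, distance 17448.5 km.
Leg 2→3: central angle 0.9094 rad, distance 5800.2 km.
Leg 3→4: central angle 0.5066 rad, distance 3231.4 km.
Leg 4→5: central angle 1.5937 rad, distance 10164.8 km.
Total: 17448.5 + 5800.2 + 3231.4 + 10164.8 ≈ 36645 km.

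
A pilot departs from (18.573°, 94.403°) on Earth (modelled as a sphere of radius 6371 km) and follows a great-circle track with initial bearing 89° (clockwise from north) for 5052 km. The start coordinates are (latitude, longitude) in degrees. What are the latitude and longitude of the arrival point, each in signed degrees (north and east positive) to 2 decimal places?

Angular distance δ = d/R = 5052/6371 = 0.79297 rad; initial bearing θ = 1.5533 rad.
sin φ₂ = sin φ₁ cos δ + cos φ₁ sin δ cos θ = (0.3185)(0.7017) + (0.9479)(0.7124)(0.0175) = 0.2353, so φ₂ = 13.61°.
Δλ = atan2(sin θ sin δ cos φ₁, cos δ − sin φ₁ sin φ₂) = atan2(0.6752, 0.6268) = 47.131°.
λ₂ = 94.403° + 47.131° = 141.53°.

13.61°, 141.53°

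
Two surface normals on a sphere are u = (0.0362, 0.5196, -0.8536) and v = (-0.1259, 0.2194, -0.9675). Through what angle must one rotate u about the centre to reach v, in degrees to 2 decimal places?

u·v = 0.9353; |u| = 1.0000, |v| = 1.0000.
cos θ = (u·v)/(|u||v|) = 0.9353, so θ = 20.72°.

20.72°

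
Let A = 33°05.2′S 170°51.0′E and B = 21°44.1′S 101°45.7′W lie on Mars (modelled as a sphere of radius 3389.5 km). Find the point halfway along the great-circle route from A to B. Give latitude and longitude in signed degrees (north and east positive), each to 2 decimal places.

-35.62°, -142.64°

The central angle between A and B is δ = 1.3309 rad.
With f = 0.5, the slerp weights are sin((1−f)δ)/sin δ = 0.6356 and sin(fδ)/sin δ = 0.6356.
Weighted sum of the unit vectors: (0.6356)·(-0.8272,0.1332,-0.5459) + (0.6356)·(-0.1893,-0.9094,-0.3703) = (-0.6461, -0.4933, -0.5824).
Converting back: φ = atan2(z, √(x²+y²)) = -35.62°, λ = atan2(y, x) = -142.64°.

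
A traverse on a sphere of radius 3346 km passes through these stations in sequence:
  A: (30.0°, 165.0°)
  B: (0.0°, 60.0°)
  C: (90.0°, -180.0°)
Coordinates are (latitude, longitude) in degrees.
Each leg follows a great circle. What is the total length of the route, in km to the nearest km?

11268 km

Leg A→B: central angle 1.7969 rad, distance 6012.3 km.
Leg B→C: central angle 1.5708 rad, distance 5255.9 km.
Total: 6012.3 + 5255.9 ≈ 11268 km.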